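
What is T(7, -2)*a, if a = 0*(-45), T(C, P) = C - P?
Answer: 0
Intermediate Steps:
a = 0
T(7, -2)*a = (7 - 1*(-2))*0 = (7 + 2)*0 = 9*0 = 0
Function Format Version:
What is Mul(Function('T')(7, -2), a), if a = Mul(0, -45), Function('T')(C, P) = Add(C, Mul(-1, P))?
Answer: 0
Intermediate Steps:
a = 0
Mul(Function('T')(7, -2), a) = Mul(Add(7, Mul(-1, -2)), 0) = Mul(Add(7, 2), 0) = Mul(9, 0) = 0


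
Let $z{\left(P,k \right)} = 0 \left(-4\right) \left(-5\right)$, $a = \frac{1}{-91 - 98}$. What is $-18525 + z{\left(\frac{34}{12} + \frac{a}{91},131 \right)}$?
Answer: $-18525$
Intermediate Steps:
$a = - \frac{1}{189}$ ($a = \frac{1}{-189} = - \frac{1}{189} \approx -0.005291$)
$z{\left(P,k \right)} = 0$ ($z{\left(P,k \right)} = 0 \left(-5\right) = 0$)
$-18525 + z{\left(\frac{34}{12} + \frac{a}{91},131 \right)} = -18525 + 0 = -18525$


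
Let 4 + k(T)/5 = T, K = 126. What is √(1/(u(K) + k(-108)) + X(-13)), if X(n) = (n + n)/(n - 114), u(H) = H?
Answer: √614951526/55118 ≈ 0.44991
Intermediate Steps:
k(T) = -20 + 5*T
X(n) = 2*n/(-114 + n) (X(n) = (2*n)/(-114 + n) = 2*n/(-114 + n))
√(1/(u(K) + k(-108)) + X(-13)) = √(1/(126 + (-20 + 5*(-108))) + 2*(-13)/(-114 - 13)) = √(1/(126 + (-20 - 540)) + 2*(-13)/(-127)) = √(1/(126 - 560) + 2*(-13)*(-1/127)) = √(1/(-434) + 26/127) = √(-1/434 + 26/127) = √(11157/55118) = √614951526/55118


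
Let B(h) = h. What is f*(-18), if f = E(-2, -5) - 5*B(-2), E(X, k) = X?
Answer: -144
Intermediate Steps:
f = 8 (f = -2 - 5*(-2) = -2 + 10 = 8)
f*(-18) = 8*(-18) = -144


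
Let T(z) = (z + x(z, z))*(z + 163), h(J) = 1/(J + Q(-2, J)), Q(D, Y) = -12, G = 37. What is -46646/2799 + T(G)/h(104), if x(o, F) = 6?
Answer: 2214522154/2799 ≈ 7.9118e+5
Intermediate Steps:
h(J) = 1/(-12 + J) (h(J) = 1/(J - 12) = 1/(-12 + J))
T(z) = (6 + z)*(163 + z) (T(z) = (z + 6)*(z + 163) = (6 + z)*(163 + z))
-46646/2799 + T(G)/h(104) = -46646/2799 + (978 + 37² + 169*37)/(1/(-12 + 104)) = -46646*1/2799 + (978 + 1369 + 6253)/(1/92) = -46646/2799 + 8600/(1/92) = -46646/2799 + 8600*92 = -46646/2799 + 791200 = 2214522154/2799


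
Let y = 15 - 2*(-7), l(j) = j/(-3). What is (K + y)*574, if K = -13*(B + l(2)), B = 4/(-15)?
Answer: 354158/15 ≈ 23611.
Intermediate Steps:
l(j) = -j/3 (l(j) = j*(-1/3) = -j/3)
B = -4/15 (B = 4*(-1/15) = -4/15 ≈ -0.26667)
y = 29 (y = 15 + 14 = 29)
K = 182/15 (K = -13*(-4/15 - 1/3*2) = -13*(-4/15 - 2/3) = -13*(-14/15) = 182/15 ≈ 12.133)
(K + y)*574 = (182/15 + 29)*574 = (617/15)*574 = 354158/15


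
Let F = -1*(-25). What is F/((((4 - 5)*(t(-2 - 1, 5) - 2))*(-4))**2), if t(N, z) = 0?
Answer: 25/64 ≈ 0.39063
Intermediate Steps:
F = 25
F/((((4 - 5)*(t(-2 - 1, 5) - 2))*(-4))**2) = 25/((((4 - 5)*(0 - 2))*(-4))**2) = 25/((-1*(-2)*(-4))**2) = 25/((2*(-4))**2) = 25/((-8)**2) = 25/64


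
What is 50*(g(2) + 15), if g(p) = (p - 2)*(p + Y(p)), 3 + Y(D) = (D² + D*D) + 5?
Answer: 750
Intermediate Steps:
Y(D) = 2 + 2*D² (Y(D) = -3 + ((D² + D*D) + 5) = -3 + ((D² + D²) + 5) = -3 + (2*D² + 5) = -3 + (5 + 2*D²) = 2 + 2*D²)
g(p) = (-2 + p)*(2 + p + 2*p²) (g(p) = (p - 2)*(p + (2 + 2*p²)) = (-2 + p)*(2 + p + 2*p²))
50*(g(2) + 15) = 50*((-4 - 3*2² + 2*2³) + 15) = 50*((-4 - 3*4 + 2*8) + 15) = 50*((-4 - 12 + 16) + 15) = 50*(0 + 15) = 50*15 = 750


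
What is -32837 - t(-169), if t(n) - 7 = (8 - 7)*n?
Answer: -32675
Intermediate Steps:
t(n) = 7 + n (t(n) = 7 + (8 - 7)*n = 7 + 1*n = 7 + n)
-32837 - t(-169) = -32837 - (7 - 169) = -32837 - 1*(-162) = -32837 + 162 = -32675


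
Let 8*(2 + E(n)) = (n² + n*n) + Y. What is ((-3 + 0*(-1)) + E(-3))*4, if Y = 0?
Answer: -11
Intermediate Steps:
E(n) = -2 + n²/4 (E(n) = -2 + ((n² + n*n) + 0)/8 = -2 + ((n² + n²) + 0)/8 = -2 + (2*n² + 0)/8 = -2 + (2*n²)/8 = -2 + n²/4)
((-3 + 0*(-1)) + E(-3))*4 = ((-3 + 0*(-1)) + (-2 + (¼)*(-3)²))*4 = ((-3 + 0) + (-2 + (¼)*9))*4 = (-3 + (-2 + 9/4))*4 = (-3 + ¼)*4 = -11/4*4 = -11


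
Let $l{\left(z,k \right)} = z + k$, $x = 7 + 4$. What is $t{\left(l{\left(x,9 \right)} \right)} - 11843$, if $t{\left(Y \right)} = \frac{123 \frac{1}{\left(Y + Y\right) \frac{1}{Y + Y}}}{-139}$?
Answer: $- \frac{1646300}{139} \approx -11844.0$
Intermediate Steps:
$x = 11$
$l{\left(z,k \right)} = k + z$
$t{\left(Y \right)} = - \frac{123}{139}$ ($t{\left(Y \right)} = \frac{123}{2 Y \frac{1}{2 Y}} \left(- \frac{1}{139}\right) = \frac{123}{1} \left(- \frac{1}{139}\right) = 123 \cdot 1 \left(- \frac{1}{139}\right) = 123 \left(- \frac{1}{139}\right) = - \frac{123}{139}$)
$t{\left(l{\left(x,9 \right)} \right)} - 11843 = - \frac{123}{139} - 11843 = - \frac{1646300}{139}$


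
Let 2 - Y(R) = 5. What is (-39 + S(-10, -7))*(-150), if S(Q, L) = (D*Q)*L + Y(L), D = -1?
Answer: 16800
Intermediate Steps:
Y(R) = -3 (Y(R) = 2 - 1*5 = 2 - 5 = -3)
S(Q, L) = -3 - L*Q (S(Q, L) = (-Q)*L - 3 = -L*Q - 3 = -3 - L*Q)
(-39 + S(-10, -7))*(-150) = (-39 + (-3 - 1*(-7)*(-10)))*(-150) = (-39 + (-3 - 70))*(-150) = (-39 - 73)*(-150) = -112*(-150) = 16800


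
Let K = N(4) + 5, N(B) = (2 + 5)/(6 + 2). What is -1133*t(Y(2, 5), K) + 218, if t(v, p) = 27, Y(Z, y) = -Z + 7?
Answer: -30373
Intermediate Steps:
N(B) = 7/8
Y(Z, y) = 7 - Z
K = 47/8 (K = 7/8 + 5 = 47/8 ≈ 5.8750)
-1133*t(Y(2, 5), K) + 218 = -1133*27 + 218 = -30591 + 218 = -30373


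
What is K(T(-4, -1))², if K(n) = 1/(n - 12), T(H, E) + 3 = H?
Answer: 1/361 ≈ 0.0027701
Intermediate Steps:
T(H, E) = -3 + H
K(n) = 1/(-12 + n)
K(T(-4, -1))² = (1/(-12 + (-3 - 4)))² = (1/(-12 - 7))² = (1/(-19))² = (-1/19)² = 1/361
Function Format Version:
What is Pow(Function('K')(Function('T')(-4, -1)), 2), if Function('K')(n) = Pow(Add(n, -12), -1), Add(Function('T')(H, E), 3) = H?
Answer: Rational(1, 361) ≈ 0.0027701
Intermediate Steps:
Function('T')(H, E) = Add(-3, H)
Function('K')(n) = Pow(Add(-12, n), -1)
Pow(Function('K')(Function('T')(-4, -1)), 2) = Pow(Pow(Add(-12, Add(-3, -4)), -1), 2) = Pow(Pow(Add(-12, -7), -1), 2) = Pow(Pow(-19, -1), 2) = Pow(Rational(-1, 19), 2) = Rational(1, 361)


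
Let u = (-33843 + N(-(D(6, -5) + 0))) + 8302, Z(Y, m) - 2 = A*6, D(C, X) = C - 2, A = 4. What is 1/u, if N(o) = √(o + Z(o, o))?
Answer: -25541/652342659 - √22/652342659 ≈ -3.9160e-5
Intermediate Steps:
D(C, X) = -2 + C
Z(Y, m) = 26 (Z(Y, m) = 2 + 4*6 = 2 + 24 = 26)
N(o) = √(26 + o) (N(o) = √(o + 26) = √(26 + o))
u = -25541 + √22 (u = (-33843 + √(26 - ((-2 + 6) + 0))) + 8302 = (-33843 + √(26 - (4 + 0))) + 8302 = (-33843 + √(26 - 1*4)) + 8302 = (-33843 + √(26 - 4)) + 8302 = (-33843 + √22) + 8302 = -25541 + √22 ≈ -25536.)
1/u = 1/(-25541 + √22)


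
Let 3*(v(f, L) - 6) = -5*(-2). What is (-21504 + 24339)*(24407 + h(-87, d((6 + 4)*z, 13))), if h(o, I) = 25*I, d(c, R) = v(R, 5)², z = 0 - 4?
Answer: 75367845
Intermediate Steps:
v(f, L) = 28/3 (v(f, L) = 6 + (-5*(-2))/3 = 6 + (⅓)*10 = 6 + 10/3 = 28/3)
z = -4
d(c, R) = 784/9 (d(c, R) = (28/3)² = 784/9)
(-21504 + 24339)*(24407 + h(-87, d((6 + 4)*z, 13))) = (-21504 + 24339)*(24407 + 25*(784/9)) = 2835*(24407 + 19600/9) = 2835*(239263/9) = 75367845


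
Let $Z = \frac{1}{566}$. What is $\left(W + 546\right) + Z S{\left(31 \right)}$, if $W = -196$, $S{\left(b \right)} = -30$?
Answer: $\frac{99035}{283} \approx 349.95$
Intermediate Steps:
$Z = \frac{1}{566} \approx 0.0017668$
$\left(W + 546\right) + Z S{\left(31 \right)} = \left(-196 + 546\right) + \frac{1}{566} \left(-30\right) = 350 - \frac{15}{283} = \frac{99035}{283}$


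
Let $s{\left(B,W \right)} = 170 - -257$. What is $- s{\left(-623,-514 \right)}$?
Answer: $-427$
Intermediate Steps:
$s{\left(B,W \right)} = 427$ ($s{\left(B,W \right)} = 170 + 257 = 427$)
$- s{\left(-623,-514 \right)} = \left(-1\right) 427 = -427$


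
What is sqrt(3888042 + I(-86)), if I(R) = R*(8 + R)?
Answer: 15*sqrt(17310) ≈ 1973.5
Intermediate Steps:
sqrt(3888042 + I(-86)) = sqrt(3888042 - 86*(8 - 86)) = sqrt(3888042 - 86*(-78)) = sqrt(3888042 + 6708) = sqrt(3894750) = 15*sqrt(17310)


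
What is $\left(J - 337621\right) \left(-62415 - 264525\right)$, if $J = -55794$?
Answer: $128623100100$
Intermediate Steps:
$\left(J - 337621\right) \left(-62415 - 264525\right) = \left(-55794 - 337621\right) \left(-62415 - 264525\right) = \left(-55794 - 337621\right) \left(-326940\right) = \left(-393415\right) \left(-326940\right) = 128623100100$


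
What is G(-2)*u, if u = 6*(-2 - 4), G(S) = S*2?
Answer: 144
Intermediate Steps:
G(S) = 2*S
u = -36 (u = 6*(-6) = -36)
G(-2)*u = (2*(-2))*(-36) = -4*(-36) = 144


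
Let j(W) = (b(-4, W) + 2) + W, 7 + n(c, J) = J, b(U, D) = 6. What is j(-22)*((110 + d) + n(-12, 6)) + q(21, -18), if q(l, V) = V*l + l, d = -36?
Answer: -1379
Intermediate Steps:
n(c, J) = -7 + J
q(l, V) = l + V*l
j(W) = 8 + W (j(W) = (6 + 2) + W = 8 + W)
j(-22)*((110 + d) + n(-12, 6)) + q(21, -18) = (8 - 22)*((110 - 36) + (-7 + 6)) + 21*(1 - 18) = -14*(74 - 1) + 21*(-17) = -14*73 - 357 = -1022 - 357 = -1379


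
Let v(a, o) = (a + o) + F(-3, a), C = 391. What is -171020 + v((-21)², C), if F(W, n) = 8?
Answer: -170180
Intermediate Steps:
v(a, o) = 8 + a + o (v(a, o) = (a + o) + 8 = 8 + a + o)
-171020 + v((-21)², C) = -171020 + (8 + (-21)² + 391) = -171020 + (8 + 441 + 391) = -171020 + 840 = -170180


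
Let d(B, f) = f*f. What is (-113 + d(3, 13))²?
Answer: 3136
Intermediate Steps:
d(B, f) = f²
(-113 + d(3, 13))² = (-113 + 13²)² = (-113 + 169)² = 56² = 3136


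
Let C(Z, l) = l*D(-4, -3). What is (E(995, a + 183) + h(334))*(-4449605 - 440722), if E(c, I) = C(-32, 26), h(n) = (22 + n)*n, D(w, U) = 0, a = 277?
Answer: -581479441608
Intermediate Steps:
h(n) = n*(22 + n)
C(Z, l) = 0 (C(Z, l) = l*0 = 0)
E(c, I) = 0
(E(995, a + 183) + h(334))*(-4449605 - 440722) = (0 + 334*(22 + 334))*(-4449605 - 440722) = (0 + 334*356)*(-4890327) = (0 + 118904)*(-4890327) = 118904*(-4890327) = -581479441608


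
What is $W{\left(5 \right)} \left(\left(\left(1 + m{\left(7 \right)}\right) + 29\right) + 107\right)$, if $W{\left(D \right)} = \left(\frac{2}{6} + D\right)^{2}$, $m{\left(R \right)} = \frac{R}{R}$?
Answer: $\frac{11776}{3} \approx 3925.3$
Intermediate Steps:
$m{\left(R \right)} = 1$
$W{\left(D \right)} = \left(\frac{1}{3} + D\right)^{2}$ ($W{\left(D \right)} = \left(2 \cdot \frac{1}{6} + D\right)^{2} = \left(\frac{1}{3} + D\right)^{2}$)
$W{\left(5 \right)} \left(\left(\left(1 + m{\left(7 \right)}\right) + 29\right) + 107\right) = \frac{\left(1 + 3 \cdot 5\right)^{2}}{9} \left(\left(\left(1 + 1\right) + 29\right) + 107\right) = \frac{\left(1 + 15\right)^{2}}{9} \left(\left(2 + 29\right) + 107\right) = \frac{16^{2}}{9} \left(31 + 107\right) = \frac{1}{9} \cdot 256 \cdot 138 = \frac{256}{9} \cdot 138 = \frac{11776}{3}$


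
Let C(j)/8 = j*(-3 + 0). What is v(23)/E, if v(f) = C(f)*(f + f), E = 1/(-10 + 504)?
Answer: -12543648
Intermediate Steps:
E = 1/494 ≈ 0.0020243
C(j) = -24*j (C(j) = 8*(j*(-3 + 0)) = 8*(j*(-3)) = 8*(-3*j) = -24*j)
v(f) = -48*f**2 (v(f) = (-24*f)*(f + f) = (-24*f)*(2*f) = -48*f**2)
v(23)/E = (-48*23**2)/(1/494) = -48*529*494 = -25392*494 = -12543648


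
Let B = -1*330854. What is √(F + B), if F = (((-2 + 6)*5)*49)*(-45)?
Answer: I*√374954 ≈ 612.33*I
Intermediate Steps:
B = -330854
F = -44100 (F = ((4*5)*49)*(-45) = (20*49)*(-45) = 980*(-45) = -44100)
√(F + B) = √(-44100 - 330854) = √(-374954) = I*√374954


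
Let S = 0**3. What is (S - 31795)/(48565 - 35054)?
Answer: -31795/13511 ≈ -2.3533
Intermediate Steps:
S = 0
(S - 31795)/(48565 - 35054) = (0 - 31795)/(48565 - 35054) = -31795/13511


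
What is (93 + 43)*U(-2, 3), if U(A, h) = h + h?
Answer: 816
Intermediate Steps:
U(A, h) = 2*h
(93 + 43)*U(-2, 3) = (93 + 43)*(2*3) = 136*6 = 816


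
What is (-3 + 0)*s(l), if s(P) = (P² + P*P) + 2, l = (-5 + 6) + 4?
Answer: -156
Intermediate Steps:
l = 5 (l = 1 + 4 = 5)
s(P) = 2 + 2*P² (s(P) = (P² + P²) + 2 = 2*P² + 2 = 2 + 2*P²)
(-3 + 0)*s(l) = (-3 + 0)*(2 + 2*5²) = -3*(2 + 2*25) = -3*(2 + 50) = -3*52 = -156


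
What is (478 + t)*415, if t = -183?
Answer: 122425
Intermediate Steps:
(478 + t)*415 = (478 - 183)*415 = 295*415 = 122425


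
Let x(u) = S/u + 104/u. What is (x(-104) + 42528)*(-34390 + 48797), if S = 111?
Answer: 63717795679/104 ≈ 6.1267e+8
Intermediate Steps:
x(u) = 215/u (x(u) = 111/u + 104/u = 215/u)
(x(-104) + 42528)*(-34390 + 48797) = (215/(-104) + 42528)*(-34390 + 48797) = (215*(-1/104) + 42528)*14407 = (-215/104 + 42528)*14407 = (4422697/104)*14407 = 63717795679/104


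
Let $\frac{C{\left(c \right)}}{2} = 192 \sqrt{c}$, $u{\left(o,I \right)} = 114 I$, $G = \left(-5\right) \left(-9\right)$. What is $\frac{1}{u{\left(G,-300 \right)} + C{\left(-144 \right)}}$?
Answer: $- \frac{475}{16539912} - \frac{8 i}{2067489} \approx -2.8718 \cdot 10^{-5} - 3.8694 \cdot 10^{-6} i$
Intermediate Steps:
$G = 45$
$C{\left(c \right)} = 384 \sqrt{c}$ ($C{\left(c \right)} = 2 \cdot 192 \sqrt{c} = 384 \sqrt{c}$)
$\frac{1}{u{\left(G,-300 \right)} + C{\left(-144 \right)}} = \frac{1}{114 \left(-300\right) + 384 \sqrt{-144}} = \frac{1}{-34200 + 384 \cdot 12 i} = \frac{1}{-34200 + 4608 i} = \frac{-34200 - 4608 i}{1190873664}$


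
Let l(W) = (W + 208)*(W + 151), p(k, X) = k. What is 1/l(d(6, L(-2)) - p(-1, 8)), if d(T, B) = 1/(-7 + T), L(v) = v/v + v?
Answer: 1/31408 ≈ 3.1839e-5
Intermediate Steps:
L(v) = 1 + v
l(W) = (151 + W)*(208 + W) (l(W) = (208 + W)*(151 + W) = (151 + W)*(208 + W))
1/l(d(6, L(-2)) - p(-1, 8)) = 1/(31408 + (1/(-7 + 6) - 1*(-1))**2 + 359*(1/(-7 + 6) - 1*(-1))) = 1/(31408 + (1/(-1) + 1)**2 + 359*(1/(-1) + 1)) = 1/(31408 + (-1 + 1)**2 + 359*(-1 + 1)) = 1/(31408 + 0**2 + 359*0) = 1/(31408 + 0 + 0) = 1/31408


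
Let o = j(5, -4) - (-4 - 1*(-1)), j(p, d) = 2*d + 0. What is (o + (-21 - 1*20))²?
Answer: 2116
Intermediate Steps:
j(p, d) = 2*d
o = -5 (o = 2*(-4) - (-4 - 1*(-1)) = -8 - (-4 + 1) = -8 - 1*(-3) = -8 + 3 = -5)
(o + (-21 - 1*20))² = (-5 + (-21 - 1*20))² = (-5 + (-21 - 20))² = (-5 - 41)² = (-46)² = 2116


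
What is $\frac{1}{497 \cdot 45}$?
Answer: $\frac{1}{22365} \approx 4.4713 \cdot 10^{-5}$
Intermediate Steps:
$\frac{1}{497 \cdot 45} = \frac{1}{22365}$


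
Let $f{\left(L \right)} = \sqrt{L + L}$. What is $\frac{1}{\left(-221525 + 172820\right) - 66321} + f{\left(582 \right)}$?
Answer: $- \frac{1}{115026} + 2 \sqrt{291} \approx 34.117$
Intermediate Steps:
$f{\left(L \right)} = \sqrt{2} \sqrt{L}$ ($f{\left(L \right)} = \sqrt{2 L} = \sqrt{2} \sqrt{L}$)
$\frac{1}{\left(-221525 + 172820\right) - 66321} + f{\left(582 \right)} = \frac{1}{\left(-221525 + 172820\right) - 66321} + \sqrt{2} \sqrt{582} = \frac{1}{-48705 - 66321} + 2 \sqrt{291} = \frac{1}{-115026} + 2 \sqrt{291} = - \frac{1}{115026} + 2 \sqrt{291}$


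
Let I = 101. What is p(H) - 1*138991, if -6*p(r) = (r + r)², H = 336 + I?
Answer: -798911/3 ≈ -2.6630e+5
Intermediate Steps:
H = 437 (H = 336 + 101 = 437)
p(r) = -2*r²/3 (p(r) = -(r + r)²/6 = -4*r²/6 = -2*r²/3)
p(H) - 1*138991 = -⅔*437² - 1*138991 = -⅔*190969 - 138991 = -381938/3 - 138991 = -798911/3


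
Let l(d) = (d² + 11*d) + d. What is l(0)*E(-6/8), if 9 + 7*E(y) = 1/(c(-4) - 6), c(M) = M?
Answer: 0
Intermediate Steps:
l(d) = d² + 12*d
E(y) = -13/10 (E(y) = -9/7 + 1/(7*(-4 - 6)) = -9/7 + (⅐)/(-10) = -9/7 + (⅐)*(-⅒) = -9/7 - 1/70 = -13/10)
l(0)*E(-6/8) = (0*(12 + 0))*(-13/10) = (0*12)*(-13/10) = 0*(-13/10) = 0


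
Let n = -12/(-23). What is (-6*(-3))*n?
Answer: 216/23 ≈ 9.3913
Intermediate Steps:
n = 12/23 (n = -12*(-1/23) = 12/23 ≈ 0.52174)
(-6*(-3))*n = -6*(-3)*(12/23) = 18*(12/23) = 216/23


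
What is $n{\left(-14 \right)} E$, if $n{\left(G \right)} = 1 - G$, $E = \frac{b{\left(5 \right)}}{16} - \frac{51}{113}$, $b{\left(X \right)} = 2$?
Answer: $- \frac{4425}{904} \approx -4.8949$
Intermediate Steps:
$E = - \frac{295}{904}$ ($E = \frac{2}{16} - \frac{51}{113} = 2 \cdot \frac{1}{16} - \frac{51}{113} = \frac{1}{8} - \frac{51}{113} = - \frac{295}{904} \approx -0.32633$)
$n{\left(-14 \right)} E = \left(1 - -14\right) \left(- \frac{295}{904}\right) = \left(1 + 14\right) \left(- \frac{295}{904}\right) = 15 \left(- \frac{295}{904}\right) = - \frac{4425}{904}$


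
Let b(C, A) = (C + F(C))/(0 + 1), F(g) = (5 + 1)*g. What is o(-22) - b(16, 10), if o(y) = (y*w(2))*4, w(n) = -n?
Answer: 64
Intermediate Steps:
o(y) = -8*y (o(y) = (y*(-1*2))*4 = (y*(-2))*4 = -2*y*4 = -8*y)
F(g) = 6*g
b(C, A) = 7*C (b(C, A) = (C + 6*C)/(0 + 1) = (7*C)/1 = (7*C)*1 = 7*C)
o(-22) - b(16, 10) = -8*(-22) - 7*16 = 176 - 1*112 = 176 - 112 = 64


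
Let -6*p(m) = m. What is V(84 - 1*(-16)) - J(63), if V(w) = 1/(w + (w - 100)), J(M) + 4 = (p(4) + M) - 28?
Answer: -9097/300 ≈ -30.323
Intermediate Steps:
p(m) = -m/6
J(M) = -98/3 + M (J(M) = -4 + ((-⅙*4 + M) - 28) = -4 + ((-⅔ + M) - 28) = -4 + (-86/3 + M) = -98/3 + M)
V(w) = 1/(-100 + 2*w) (V(w) = 1/(w + (-100 + w)) = 1/(-100 + 2*w))
V(84 - 1*(-16)) - J(63) = 1/(2*(-50 + (84 - 1*(-16)))) - (-98/3 + 63) = 1/(2*(-50 + (84 + 16))) - 1*91/3 = 1/(2*(-50 + 100)) - 91/3 = (½)/50 - 91/3 = (½)*(1/50) - 91/3 = 1/100 - 91/3 = -9097/300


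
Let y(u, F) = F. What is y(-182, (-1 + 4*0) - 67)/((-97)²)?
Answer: -68/9409 ≈ -0.0072271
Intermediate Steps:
y(-182, (-1 + 4*0) - 67)/((-97)²) = ((-1 + 4*0) - 67)/((-97)²) = ((-1 + 0) - 67)/9409 = (-1 - 67)*(1/9409) = -68*1/9409 = -68/9409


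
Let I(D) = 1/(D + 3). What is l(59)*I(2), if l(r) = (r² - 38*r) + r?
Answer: 1298/5 ≈ 259.60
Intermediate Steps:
I(D) = 1/(3 + D)
l(r) = r² - 37*r
l(59)*I(2) = (59*(-37 + 59))/(3 + 2) = (59*22)/5 = 1298*(⅕) = 1298/5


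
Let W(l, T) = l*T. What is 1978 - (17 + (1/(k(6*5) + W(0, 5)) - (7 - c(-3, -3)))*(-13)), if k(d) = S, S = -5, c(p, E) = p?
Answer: 9142/5 ≈ 1828.4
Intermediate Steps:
k(d) = -5
W(l, T) = T*l
1978 - (17 + (1/(k(6*5) + W(0, 5)) - (7 - c(-3, -3)))*(-13)) = 1978 - (17 + (1/(-5 + 5*0) - (7 - 1*(-3)))*(-13)) = 1978 - (17 + (1/(-5 + 0) - (7 + 3))*(-13)) = 1978 - (17 + (1/(-5) - 1*10)*(-13)) = 1978 - (17 + (-1/5 - 10)*(-13)) = 1978 - (17 - 51/5*(-13)) = 1978 - (17 + 663/5) = 1978 - 1*748/5 = 1978 - 748/5 = 9142/5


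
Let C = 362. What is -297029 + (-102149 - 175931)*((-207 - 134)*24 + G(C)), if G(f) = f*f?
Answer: -34165205829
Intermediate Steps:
G(f) = f²
-297029 + (-102149 - 175931)*((-207 - 134)*24 + G(C)) = -297029 + (-102149 - 175931)*((-207 - 134)*24 + 362²) = -297029 - 278080*(-341*24 + 131044) = -297029 - 278080*(-8184 + 131044) = -297029 - 278080*122860 = -297029 - 34164908800 = -34165205829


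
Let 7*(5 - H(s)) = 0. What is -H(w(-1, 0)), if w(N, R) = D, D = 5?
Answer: -5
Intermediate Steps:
w(N, R) = 5
H(s) = 5 (H(s) = 5 - ⅐*0 = 5 + 0 = 5)
-H(w(-1, 0)) = -1*5 = -5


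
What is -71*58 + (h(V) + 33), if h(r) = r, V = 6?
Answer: -4079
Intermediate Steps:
-71*58 + (h(V) + 33) = -71*58 + (6 + 33) = -4118 + 39 = -4079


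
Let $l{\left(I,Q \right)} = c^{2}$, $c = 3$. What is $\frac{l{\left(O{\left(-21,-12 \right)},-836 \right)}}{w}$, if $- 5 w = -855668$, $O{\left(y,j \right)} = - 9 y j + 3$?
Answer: $\frac{45}{855668} \approx 5.2591 \cdot 10^{-5}$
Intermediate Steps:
$O{\left(y,j \right)} = 3 - 9 j y$ ($O{\left(y,j \right)} = - 9 j y + 3 = 3 - 9 j y$)
$w = \frac{855668}{5}$ ($w = \left(- \frac{1}{5}\right) \left(-855668\right) = \frac{855668}{5} \approx 1.7113 \cdot 10^{5}$)
$l{\left(I,Q \right)} = 9$ ($l{\left(I,Q \right)} = 3^{2} = 9$)
$\frac{l{\left(O{\left(-21,-12 \right)},-836 \right)}}{w} = \frac{9}{\frac{855668}{5}} = 9 \cdot \frac{5}{855668} = \frac{45}{855668}$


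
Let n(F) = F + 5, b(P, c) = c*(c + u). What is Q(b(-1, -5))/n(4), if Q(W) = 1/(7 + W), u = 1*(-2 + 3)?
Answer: 1/243 ≈ 0.0041152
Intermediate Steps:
u = 1 (u = 1*1 = 1)
b(P, c) = c*(1 + c) (b(P, c) = c*(c + 1) = c*(1 + c))
n(F) = 5 + F
Q(b(-1, -5))/n(4) = 1/((5 + 4)*(7 - 5*(1 - 5))) = 1/(9*(7 - 5*(-4))) = 1/(9*(7 + 20)) = (⅑)/27 = (⅑)*(1/27) = 1/243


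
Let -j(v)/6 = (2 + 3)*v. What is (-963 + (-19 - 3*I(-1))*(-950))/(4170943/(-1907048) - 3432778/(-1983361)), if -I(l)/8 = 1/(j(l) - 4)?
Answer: -61312421576322136/1726013260079 ≈ -35523.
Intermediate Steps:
j(v) = -30*v (j(v) = -6*(2 + 3)*v = -30*v)
I(l) = -8/(-4 - 30*l) (I(l) = -8/(-30*l - 4) = -8/(-4 - 30*l))
(-963 + (-19 - 3*I(-1))*(-950))/(4170943/(-1907048) - 3432778/(-1983361)) = (-963 + (-19 - 12/(2 + 15*(-1)))*(-950))/(4170943/(-1907048) - 3432778/(-1983361)) = (-963 + (-19 - 12/(2 - 15))*(-950))/(4170943*(-1/1907048) - 3432778*(-1/1983361)) = (-963 + (-19 - 12/(-13))*(-950))/(-4170943/1907048 + 3432778/1983361) = (-963 + (-19 - 12*(-1)/13)*(-950))/(-1726013260079/3782364628328) = (-963 + (-19 - 3*(-4/13))*(-950))*(-3782364628328/1726013260079) = (-963 + (-19 + 12/13)*(-950))*(-3782364628328/1726013260079) = (-963 - 235/13*(-950))*(-3782364628328/1726013260079) = (-963 + 223250/13)*(-3782364628328/1726013260079) = (210731/13)*(-3782364628328/1726013260079) = -61312421576322136/1726013260079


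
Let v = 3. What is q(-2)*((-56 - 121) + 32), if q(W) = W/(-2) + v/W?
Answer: 145/2 ≈ 72.500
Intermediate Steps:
q(W) = 3/W - W/2 (q(W) = W/(-2) + 3/W = W*(-½) + 3/W = -W/2 + 3/W = 3/W - W/2)
q(-2)*((-56 - 121) + 32) = (3/(-2) - ½*(-2))*((-56 - 121) + 32) = (3*(-½) + 1)*(-177 + 32) = (-3/2 + 1)*(-145) = -½*(-145) = 145/2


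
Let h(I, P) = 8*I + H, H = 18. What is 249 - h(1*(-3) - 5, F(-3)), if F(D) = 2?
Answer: 295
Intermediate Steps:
h(I, P) = 18 + 8*I (h(I, P) = 8*I + 18 = 18 + 8*I)
249 - h(1*(-3) - 5, F(-3)) = 249 - (18 + 8*(1*(-3) - 5)) = 249 - (18 + 8*(-3 - 5)) = 249 - (18 + 8*(-8)) = 249 - (18 - 64) = 249 - 1*(-46) = 249 + 46 = 295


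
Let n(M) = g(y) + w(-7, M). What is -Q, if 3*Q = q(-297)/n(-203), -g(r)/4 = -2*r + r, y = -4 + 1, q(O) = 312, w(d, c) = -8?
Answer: 26/5 ≈ 5.2000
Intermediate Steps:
y = -3
g(r) = 4*r (g(r) = -4*(-2*r + r) = -(-4)*r = 4*r)
n(M) = -20 (n(M) = 4*(-3) - 8 = -12 - 8 = -20)
Q = -26/5 (Q = (312/(-20))/3 = (312*(-1/20))/3 = (1/3)*(-78/5) = -26/5 ≈ -5.2000)
-Q = -1*(-26/5) = 26/5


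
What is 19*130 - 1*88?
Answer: 2382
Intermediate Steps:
19*130 - 1*88 = 2470 - 88 = 2382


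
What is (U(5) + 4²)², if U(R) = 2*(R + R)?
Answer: 1296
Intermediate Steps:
U(R) = 4*R (U(R) = 2*(2*R) = 4*R)
(U(5) + 4²)² = (4*5 + 4²)² = (20 + 16)² = 36² = 1296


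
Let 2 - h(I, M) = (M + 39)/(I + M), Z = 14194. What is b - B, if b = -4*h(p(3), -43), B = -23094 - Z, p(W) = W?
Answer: 186402/5 ≈ 37280.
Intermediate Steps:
h(I, M) = 2 - (39 + M)/(I + M) (h(I, M) = 2 - (M + 39)/(I + M) = 2 - (39 + M)/(I + M))
B = -37288 (B = -23094 - 1*14194 = -23094 - 14194 = -37288)
b = -38/5 (b = -4*(-39 - 43 + 2*3)/(3 - 43) = -4*(-39 - 43 + 6)/(-40) = -(-1)*(-76)/10 = -4*19/10 = -38/5 ≈ -7.6000)
b - B = -38/5 - 1*(-37288) = -38/5 + 37288 = 186402/5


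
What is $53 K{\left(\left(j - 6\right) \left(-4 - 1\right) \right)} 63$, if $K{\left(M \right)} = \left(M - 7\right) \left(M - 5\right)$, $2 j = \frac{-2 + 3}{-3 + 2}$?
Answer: $\frac{9365895}{4} \approx 2.3415 \cdot 10^{6}$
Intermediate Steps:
$j = - \frac{1}{2}$ ($j = \frac{\left(-2 + 3\right) \frac{1}{-3 + 2}}{2} = \frac{1 \frac{1}{-1}}{2} = \frac{1 \left(-1\right)}{2} = \frac{1}{2} \left(-1\right) = - \frac{1}{2} \approx -0.5$)
$K{\left(M \right)} = \left(-7 + M\right) \left(-5 + M\right)$
$53 K{\left(\left(j - 6\right) \left(-4 - 1\right) \right)} 63 = 53 \left(35 + \left(\left(- \frac{1}{2} - 6\right) \left(-4 - 1\right)\right)^{2} - 12 \left(- \frac{1}{2} - 6\right) \left(-4 - 1\right)\right) 63 = 53 \left(35 + \left(\left(- \frac{13}{2}\right) \left(-5\right)\right)^{2} - 12 \left(\left(- \frac{13}{2}\right) \left(-5\right)\right)\right) 63 = 53 \left(35 + \left(\frac{65}{2}\right)^{2} - 390\right) 63 = 53 \left(35 + \frac{4225}{4} - 390\right) 63 = 53 \cdot \frac{2805}{4} \cdot 63 = \frac{148665}{4} \cdot 63 = \frac{9365895}{4}$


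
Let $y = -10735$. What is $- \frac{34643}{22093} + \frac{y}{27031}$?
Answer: $- \frac{1173603288}{597195883} \approx -1.9652$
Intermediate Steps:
$- \frac{34643}{22093} + \frac{y}{27031} = - \frac{34643}{22093} - \frac{10735}{27031} = - \frac{1173603288}{597195883}$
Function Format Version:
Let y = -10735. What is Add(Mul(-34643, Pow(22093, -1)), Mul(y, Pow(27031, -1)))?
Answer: Rational(-1173603288, 597195883) ≈ -1.9652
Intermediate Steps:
Add(Mul(-34643, Pow(22093, -1)), Mul(y, Pow(27031, -1))) = Add(Mul(-34643, Pow(22093, -1)), Mul(-10735, Pow(27031, -1))) = Add(Mul(-34643, Rational(1, 22093)), Mul(-10735, Rational(1, 27031))) = Add(Rational(-34643, 22093), Rational(-10735, 27031)) = Rational(-1173603288, 597195883)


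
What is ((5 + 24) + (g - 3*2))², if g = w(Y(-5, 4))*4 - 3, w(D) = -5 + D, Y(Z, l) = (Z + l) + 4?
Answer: 144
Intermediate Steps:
Y(Z, l) = 4 + Z + l
g = -11 (g = (-5 + (4 - 5 + 4))*4 - 3 = (-5 + 3)*4 - 3 = -2*4 - 3 = -8 - 3 = -11)
((5 + 24) + (g - 3*2))² = ((5 + 24) + (-11 - 3*2))² = (29 + (-11 - 6))² = (29 - 17)² = 12² = 144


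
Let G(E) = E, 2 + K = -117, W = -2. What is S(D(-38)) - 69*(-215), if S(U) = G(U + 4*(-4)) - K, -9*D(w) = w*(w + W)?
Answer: 132922/9 ≈ 14769.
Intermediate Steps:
K = -119 (K = -2 - 117 = -119)
D(w) = -w*(-2 + w)/9 (D(w) = -w*(w - 2)/9 = -w*(-2 + w)/9)
S(U) = 103 + U (S(U) = (U + 4*(-4)) - 1*(-119) = (U - 16) + 119 = (-16 + U) + 119 = 103 + U)
S(D(-38)) - 69*(-215) = (103 + (⅑)*(-38)*(2 - 1*(-38))) - 69*(-215) = (103 + (⅑)*(-38)*(2 + 38)) - 1*(-14835) = (103 + (⅑)*(-38)*40) + 14835 = (103 - 1520/9) + 14835 = -593/9 + 14835 = 132922/9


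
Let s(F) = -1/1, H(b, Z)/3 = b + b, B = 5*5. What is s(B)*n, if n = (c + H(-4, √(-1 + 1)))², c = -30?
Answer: -2916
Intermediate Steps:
B = 25
H(b, Z) = 6*b (H(b, Z) = 3*(b + b) = 3*(2*b) = 6*b)
s(F) = -1 (s(F) = -1*1 = -1)
n = 2916 (n = (-30 + 6*(-4))² = (-30 - 24)² = (-54)² = 2916)
s(B)*n = -1*2916 = -2916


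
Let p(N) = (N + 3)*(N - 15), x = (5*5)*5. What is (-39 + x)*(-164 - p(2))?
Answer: -8514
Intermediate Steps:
x = 125 (x = 25*5 = 125)
p(N) = (-15 + N)*(3 + N) (p(N) = (3 + N)*(-15 + N) = (-15 + N)*(3 + N))
(-39 + x)*(-164 - p(2)) = (-39 + 125)*(-164 - (-45 + 2² - 12*2)) = 86*(-164 - (-45 + 4 - 24)) = 86*(-164 - 1*(-65)) = 86*(-164 + 65) = 86*(-99) = -8514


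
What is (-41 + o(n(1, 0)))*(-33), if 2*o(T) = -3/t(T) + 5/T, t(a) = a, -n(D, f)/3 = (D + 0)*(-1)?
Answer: 1342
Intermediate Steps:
n(D, f) = 3*D (n(D, f) = -3*(D + 0)*(-1) = -3*D*(-1) = -(-3)*D = 3*D)
o(T) = 1/T (o(T) = (-3/T + 5/T)/2 = (2/T)/2 = 1/T)
(-41 + o(n(1, 0)))*(-33) = (-41 + 1/(3*1))*(-33) = (-41 + 1/3)*(-33) = (-41 + ⅓)*(-33) = -122/3*(-33) = 1342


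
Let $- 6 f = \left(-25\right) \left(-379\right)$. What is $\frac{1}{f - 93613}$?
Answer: $- \frac{6}{571153} \approx -1.0505 \cdot 10^{-5}$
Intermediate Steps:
$f = - \frac{9475}{6}$ ($f = - \frac{\left(-25\right) \left(-379\right)}{6} = \left(- \frac{1}{6}\right) 9475 = - \frac{9475}{6} \approx -1579.2$)
$\frac{1}{f - 93613} = \frac{1}{- \frac{9475}{6} - 93613} = \frac{1}{- \frac{571153}{6}} = - \frac{6}{571153}$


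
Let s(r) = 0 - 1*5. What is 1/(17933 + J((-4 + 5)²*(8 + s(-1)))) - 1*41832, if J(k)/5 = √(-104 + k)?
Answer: 5*(-41832*√101 + 150034651*I)/(-17933*I + 5*√101) ≈ -41832.0 - 1.1921e-7*I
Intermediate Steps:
s(r) = -5 (s(r) = 0 - 5 = -5)
J(k) = 5*√(-104 + k)
1/(17933 + J((-4 + 5)²*(8 + s(-1)))) - 1*41832 = 1/(17933 + 5*√(-104 + (-4 + 5)²*(8 - 5))) - 1*41832 = 1/(17933 + 5*√(-104 + 1²*3)) - 41832 = 1/(17933 + 5*√(-104 + 1*3)) - 41832 = 1/(17933 + 5*√(-104 + 3)) - 41832 = 1/(17933 + 5*√(-101)) - 41832 = 1/(17933 + 5*(I*√101)) - 41832 = 1/(17933 + 5*I*√101) - 41832 = -41832 + 1/(17933 + 5*I*√101)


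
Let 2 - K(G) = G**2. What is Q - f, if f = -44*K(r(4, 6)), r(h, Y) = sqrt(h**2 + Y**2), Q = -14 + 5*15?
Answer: -2139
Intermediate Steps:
Q = 61 (Q = -14 + 75 = 61)
r(h, Y) = sqrt(Y**2 + h**2)
K(G) = 2 - G**2
f = 2200 (f = -44*(2 - (sqrt(6**2 + 4**2))**2) = -44*(2 - (sqrt(36 + 16))**2) = -44*(2 - (sqrt(52))**2) = -44*(2 - (2*sqrt(13))**2) = -44*(2 - 1*52) = -44*(2 - 52) = -44*(-50) = 2200)
Q - f = 61 - 1*2200 = 61 - 2200 = -2139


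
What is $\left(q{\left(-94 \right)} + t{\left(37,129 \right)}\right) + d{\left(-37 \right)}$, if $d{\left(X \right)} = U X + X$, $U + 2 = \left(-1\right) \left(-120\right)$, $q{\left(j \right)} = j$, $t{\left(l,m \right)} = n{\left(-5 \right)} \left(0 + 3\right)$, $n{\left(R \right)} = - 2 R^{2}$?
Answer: $-4647$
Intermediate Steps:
$t{\left(l,m \right)} = -150$ ($t{\left(l,m \right)} = - 2 \left(-5\right)^{2} \left(0 + 3\right) = \left(-2\right) 25 \cdot 3 = \left(-50\right) 3 = -150$)
$U = 118$ ($U = -2 - -120 = -2 + 120 = 118$)
$d{\left(X \right)} = 119 X$ ($d{\left(X \right)} = 118 X + X = 119 X$)
$\left(q{\left(-94 \right)} + t{\left(37,129 \right)}\right) + d{\left(-37 \right)} = \left(-94 - 150\right) + 119 \left(-37\right) = -244 - 4403 = -4647$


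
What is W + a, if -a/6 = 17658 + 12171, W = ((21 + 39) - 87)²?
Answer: -178245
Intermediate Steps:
W = 729 (W = (60 - 87)² = (-27)² = 729)
a = -178974 (a = -6*(17658 + 12171) = -6*29829 = -178974)
W + a = 729 - 178974 = -178245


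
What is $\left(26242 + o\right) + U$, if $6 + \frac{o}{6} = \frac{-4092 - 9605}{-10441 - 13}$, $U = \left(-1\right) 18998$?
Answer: $\frac{37717307}{5227} \approx 7215.9$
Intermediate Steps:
$U = -18998$
$o = - \frac{147081}{5227}$ ($o = -36 + 6 \frac{-4092 - 9605}{-10441 - 13} = -36 + 6 \left(- \frac{13697}{-10454}\right) = -36 + 6 \left(\left(-13697\right) \left(- \frac{1}{10454}\right)\right) = -36 + 6 \cdot \frac{13697}{10454} = -36 + \frac{41091}{5227} = - \frac{147081}{5227} \approx -28.139$)
$\left(26242 + o\right) + U = \left(26242 - \frac{147081}{5227}\right) - 18998 = \frac{137019853}{5227} - 18998 = \frac{37717307}{5227}$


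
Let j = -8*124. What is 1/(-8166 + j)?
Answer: -1/9158 ≈ -0.00010919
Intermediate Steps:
j = -992
1/(-8166 + j) = 1/(-8166 - 992) = 1/(-9158) = -1/9158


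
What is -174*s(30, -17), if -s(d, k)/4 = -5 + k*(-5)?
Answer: 55680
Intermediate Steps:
s(d, k) = 20 + 20*k (s(d, k) = -4*(-5 + k*(-5)) = -4*(-5 - 5*k) = 20 + 20*k)
-174*s(30, -17) = -174*(20 + 20*(-17)) = -174*(20 - 340) = -174*(-320) = 55680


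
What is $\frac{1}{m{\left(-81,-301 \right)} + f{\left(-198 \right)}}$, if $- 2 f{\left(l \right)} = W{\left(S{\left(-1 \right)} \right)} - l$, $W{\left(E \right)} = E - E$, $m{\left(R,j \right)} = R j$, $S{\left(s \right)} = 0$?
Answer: $\frac{1}{24282} \approx 4.1183 \cdot 10^{-5}$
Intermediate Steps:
$W{\left(E \right)} = 0$
$f{\left(l \right)} = \frac{l}{2}$ ($f{\left(l \right)} = - \frac{0 - l}{2} = - \frac{\left(-1\right) l}{2} = \frac{l}{2}$)
$\frac{1}{m{\left(-81,-301 \right)} + f{\left(-198 \right)}} = \frac{1}{\left(-81\right) \left(-301\right) + \frac{1}{2} \left(-198\right)} = \frac{1}{24381 - 99} = \frac{1}{24282}$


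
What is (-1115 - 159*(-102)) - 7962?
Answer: 7141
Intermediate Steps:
(-1115 - 159*(-102)) - 7962 = (-1115 + 16218) - 7962 = 15103 - 7962 = 7141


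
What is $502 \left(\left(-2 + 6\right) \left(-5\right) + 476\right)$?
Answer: $228912$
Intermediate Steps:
$502 \left(\left(-2 + 6\right) \left(-5\right) + 476\right) = 502 \left(4 \left(-5\right) + 476\right) = 502 \left(-20 + 476\right) = 502 \cdot 456 = 228912$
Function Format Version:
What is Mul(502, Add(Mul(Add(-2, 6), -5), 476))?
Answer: 228912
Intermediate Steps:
Mul(502, Add(Mul(Add(-2, 6), -5), 476)) = Mul(502, Add(Mul(4, -5), 476)) = Mul(502, Add(-20, 476)) = Mul(502, 456) = 228912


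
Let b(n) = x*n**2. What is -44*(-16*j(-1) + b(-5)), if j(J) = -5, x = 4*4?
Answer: -21120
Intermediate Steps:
x = 16
b(n) = 16*n**2
-44*(-16*j(-1) + b(-5)) = -44*(-16*(-5) + 16*(-5)**2) = -44*(80 + 16*25) = -44*(80 + 400) = -44*480 = -21120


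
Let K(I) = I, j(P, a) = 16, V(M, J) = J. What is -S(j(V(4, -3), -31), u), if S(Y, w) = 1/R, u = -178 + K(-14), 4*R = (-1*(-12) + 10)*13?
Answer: -2/143 ≈ -0.013986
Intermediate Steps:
R = 143/2 (R = ((-1*(-12) + 10)*13)/4 = ((12 + 10)*13)/4 = (22*13)/4 = (1/4)*286 = 143/2 ≈ 71.500)
u = -192 (u = -178 - 14 = -192)
S(Y, w) = 2/143 (S(Y, w) = 1/(143/2) = 2/143)
-S(j(V(4, -3), -31), u) = -1*2/143 = -2/143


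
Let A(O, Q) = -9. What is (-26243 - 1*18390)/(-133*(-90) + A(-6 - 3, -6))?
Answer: -44633/11961 ≈ -3.7315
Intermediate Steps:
(-26243 - 1*18390)/(-133*(-90) + A(-6 - 3, -6)) = (-26243 - 1*18390)/(-133*(-90) - 9) = (-26243 - 18390)/(11970 - 9) = -44633/11961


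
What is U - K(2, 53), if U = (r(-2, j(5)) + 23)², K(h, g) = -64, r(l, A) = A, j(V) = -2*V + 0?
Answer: 233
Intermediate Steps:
j(V) = -2*V
U = 169 (U = (-2*5 + 23)² = (-10 + 23)² = 13² = 169)
U - K(2, 53) = 169 - 1*(-64) = 169 + 64 = 233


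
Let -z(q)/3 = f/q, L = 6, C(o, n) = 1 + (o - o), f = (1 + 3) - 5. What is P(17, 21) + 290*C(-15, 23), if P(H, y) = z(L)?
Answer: 581/2 ≈ 290.50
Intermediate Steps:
f = -1 (f = 4 - 5 = -1)
C(o, n) = 1 (C(o, n) = 1 + 0 = 1)
z(q) = 3/q (z(q) = -(-3)/q = 3/q)
P(H, y) = ½ (P(H, y) = 3/6 = 3*(⅙) = ½)
P(17, 21) + 290*C(-15, 23) = ½ + 290*1 = ½ + 290 = 581/2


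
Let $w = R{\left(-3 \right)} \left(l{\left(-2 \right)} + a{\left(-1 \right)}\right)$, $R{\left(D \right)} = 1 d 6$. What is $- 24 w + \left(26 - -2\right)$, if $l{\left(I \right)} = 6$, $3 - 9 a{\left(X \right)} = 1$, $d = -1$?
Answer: $924$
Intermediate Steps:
$a{\left(X \right)} = \frac{2}{9}$ ($a{\left(X \right)} = \frac{1}{3} - \frac{1}{9} = \frac{2}{9}$)
$R{\left(D \right)} = -6$ ($R{\left(D \right)} = 1 \left(-1\right) 6 = \left(-1\right) 6 = -6$)
$w = - \frac{112}{3}$ ($w = - 6 \left(6 + \frac{2}{9}\right) = \left(-6\right) \frac{56}{9} = - \frac{112}{3} \approx -37.333$)
$- 24 w + \left(26 - -2\right) = \left(-24\right) \left(- \frac{112}{3}\right) + \left(26 - -2\right) = 896 + \left(26 + 2\right) = 896 + 28 = 924$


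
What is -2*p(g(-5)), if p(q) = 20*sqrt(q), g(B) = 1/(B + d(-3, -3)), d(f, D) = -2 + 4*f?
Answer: -40*I*sqrt(19)/19 ≈ -9.1766*I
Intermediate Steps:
g(B) = 1/(-14 + B) (g(B) = 1/(B + (-2 + 4*(-3))) = 1/(B + (-2 - 12)) = 1/(B - 14) = 1/(-14 + B))
-2*p(g(-5)) = -40*sqrt(1/(-14 - 5)) = -40*sqrt(1/(-19)) = -40*sqrt(-1/19) = -40*I*sqrt(19)/19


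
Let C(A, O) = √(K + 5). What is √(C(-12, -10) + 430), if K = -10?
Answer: √(430 + I*√5) ≈ 20.737 + 0.05392*I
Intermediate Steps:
C(A, O) = I*√5 (C(A, O) = √(-10 + 5) = √(-5) = I*√5)
√(C(-12, -10) + 430) = √(I*√5 + 430) = √(430 + I*√5)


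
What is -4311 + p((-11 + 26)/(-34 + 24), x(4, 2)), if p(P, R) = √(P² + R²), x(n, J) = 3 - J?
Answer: -4311 + √13/2 ≈ -4309.2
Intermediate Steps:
-4311 + p((-11 + 26)/(-34 + 24), x(4, 2)) = -4311 + √(((-11 + 26)/(-34 + 24))² + (3 - 1*2)²) = -4311 + √((15/(-10))² + (3 - 2)²) = -4311 + √((15*(-⅒))² + 1²) = -4311 + √((-3/2)² + 1) = -4311 + √(9/4 + 1) = -4311 + √(13/4) = -4311 + √13/2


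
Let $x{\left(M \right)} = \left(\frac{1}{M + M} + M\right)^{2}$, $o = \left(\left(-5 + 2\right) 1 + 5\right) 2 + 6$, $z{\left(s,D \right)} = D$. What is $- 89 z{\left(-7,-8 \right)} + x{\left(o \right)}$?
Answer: $\frac{325201}{400} \approx 813.0$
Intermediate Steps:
$o = 10$ ($o = \left(\left(-3\right) 1 + 5\right) 2 + 6 = \left(-3 + 5\right) 2 + 6 = 2 \cdot 2 + 6 = 4 + 6 = 10$)
$x{\left(M \right)} = \left(M + \frac{1}{2 M}\right)^{2}$ ($x{\left(M \right)} = \left(\frac{1}{2 M} + M\right)^{2} = \left(M + \frac{1}{2 M}\right)^{2}$)
$- 89 z{\left(-7,-8 \right)} + x{\left(o \right)} = \left(-89\right) \left(-8\right) + \frac{\left(1 + 2 \cdot 10^{2}\right)^{2}}{4 \cdot 100} = 712 + \frac{1}{4} \cdot \frac{1}{100} \left(1 + 2 \cdot 100\right)^{2} = 712 + \frac{1}{4} \cdot \frac{1}{100} \left(1 + 200\right)^{2} = 712 + \frac{1}{4} \cdot \frac{1}{100} \cdot 201^{2} = 712 + \frac{1}{4} \cdot \frac{1}{100} \cdot 40401 = 712 + \frac{40401}{400} = \frac{325201}{400}$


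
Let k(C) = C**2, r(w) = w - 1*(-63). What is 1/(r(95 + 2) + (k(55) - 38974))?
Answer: -1/35789 ≈ -2.7942e-5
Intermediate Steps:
r(w) = 63 + w (r(w) = w + 63 = 63 + w)
1/(r(95 + 2) + (k(55) - 38974)) = 1/((63 + (95 + 2)) + (55**2 - 38974)) = 1/((63 + 97) + (3025 - 38974)) = 1/(160 - 35949) = 1/(-35789) = -1/35789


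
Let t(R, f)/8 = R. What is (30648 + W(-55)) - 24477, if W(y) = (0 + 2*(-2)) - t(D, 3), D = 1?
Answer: 6159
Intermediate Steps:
t(R, f) = 8*R
W(y) = -12 (W(y) = (0 + 2*(-2)) - 8 = (0 - 4) - 1*8 = -4 - 8 = -12)
(30648 + W(-55)) - 24477 = (30648 - 12) - 24477 = 30636 - 24477 = 6159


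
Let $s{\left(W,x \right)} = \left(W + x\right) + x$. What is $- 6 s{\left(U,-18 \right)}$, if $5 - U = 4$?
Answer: $210$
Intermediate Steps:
$U = 1$ ($U = 5 - 4 = 1$)
$s{\left(W,x \right)} = W + 2 x$
$- 6 s{\left(U,-18 \right)} = - 6 \left(1 + 2 \left(-18\right)\right) = - 6 \left(1 - 36\right) = \left(-6\right) \left(-35\right) = 210$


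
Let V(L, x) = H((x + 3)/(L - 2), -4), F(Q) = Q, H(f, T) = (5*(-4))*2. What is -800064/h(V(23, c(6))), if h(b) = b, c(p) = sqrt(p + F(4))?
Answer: 100008/5 ≈ 20002.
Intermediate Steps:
H(f, T) = -40 (H(f, T) = -20*2 = -40)
c(p) = sqrt(4 + p) (c(p) = sqrt(p + 4) = sqrt(4 + p))
V(L, x) = -40
-800064/h(V(23, c(6))) = -800064/(-40) = -800064*(-1/40) = 100008/5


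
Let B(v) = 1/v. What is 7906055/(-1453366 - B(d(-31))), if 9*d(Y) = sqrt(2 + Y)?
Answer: -66644270880554/12251181833761 - 14230899*I*sqrt(29)/12251181833761 ≈ -5.4398 - 6.2554e-6*I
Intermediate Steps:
d(Y) = sqrt(2 + Y)/9
7906055/(-1453366 - B(d(-31))) = 7906055/(-1453366 - 1/(sqrt(2 - 31)/9)) = 7906055/(-1453366 - 1/(sqrt(-29)/9)) = 7906055/(-1453366 - 1/((I*sqrt(29))/9)) = 7906055/(-1453366 - 1/(I*sqrt(29)/9)) = 7906055/(-1453366 - (-9)*I*sqrt(29)/29) = 7906055/(-1453366 + 9*I*sqrt(29)/29)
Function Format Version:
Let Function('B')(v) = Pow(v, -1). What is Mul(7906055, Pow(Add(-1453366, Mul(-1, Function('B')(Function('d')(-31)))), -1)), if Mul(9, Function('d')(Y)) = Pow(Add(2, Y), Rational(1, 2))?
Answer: Add(Rational(-66644270880554, 12251181833761), Mul(Rational(-14230899, 12251181833761), I, Pow(29, Rational(1, 2)))) ≈ Add(-5.4398, Mul(-6.2554e-6, I))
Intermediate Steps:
Function('d')(Y) = Mul(Rational(1, 9), Pow(Add(2, Y), Rational(1, 2)))
Mul(7906055, Pow(Add(-1453366, Mul(-1, Function('B')(Function('d')(-31)))), -1)) = Mul(7906055, Pow(Add(-1453366, Mul(-1, Pow(Mul(Rational(1, 9), Pow(Add(2, -31), Rational(1, 2))), -1))), -1)) = Mul(7906055, Pow(Add(-1453366, Mul(-1, Pow(Mul(Rational(1, 9), Pow(-29, Rational(1, 2))), -1))), -1)) = Mul(7906055, Pow(Add(-1453366, Mul(-1, Pow(Mul(Rational(1, 9), Mul(I, Pow(29, Rational(1, 2)))), -1))), -1)) = Mul(7906055, Pow(Add(-1453366, Mul(-1, Pow(Mul(Rational(1, 9), I, Pow(29, Rational(1, 2))), -1))), -1)) = Mul(7906055, Pow(Add(-1453366, Mul(-1, Mul(Rational(-9, 29), I, Pow(29, Rational(1, 2))))), -1)) = Mul(7906055, Pow(Add(-1453366, Mul(Rational(9, 29), I, Pow(29, Rational(1, 2)))), -1))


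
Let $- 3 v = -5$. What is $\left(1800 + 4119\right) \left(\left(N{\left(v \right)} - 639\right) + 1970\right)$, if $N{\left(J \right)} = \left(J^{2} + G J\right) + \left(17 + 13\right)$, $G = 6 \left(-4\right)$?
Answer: $\frac{23506322}{3} \approx 7.8354 \cdot 10^{6}$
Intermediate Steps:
$v = \frac{5}{3}$ ($v = \left(- \frac{1}{3}\right) \left(-5\right) = \frac{5}{3} \approx 1.6667$)
$G = -24$
$N{\left(J \right)} = 30 + J^{2} - 24 J$ ($N{\left(J \right)} = \left(J^{2} - 24 J\right) + \left(17 + 13\right) = \left(J^{2} - 24 J\right) + 30 = 30 + J^{2} - 24 J$)
$\left(1800 + 4119\right) \left(\left(N{\left(v \right)} - 639\right) + 1970\right) = \left(1800 + 4119\right) \left(\left(\left(30 + \left(\frac{5}{3}\right)^{2} - 40\right) - 639\right) + 1970\right) = 5919 \left(\left(\left(30 + \frac{25}{9} - 40\right) - 639\right) + 1970\right) = 5919 \left(\left(- \frac{65}{9} - 639\right) + 1970\right) = 5919 \left(- \frac{5816}{9} + 1970\right) = 5919 \cdot \frac{11914}{9} = \frac{23506322}{3}$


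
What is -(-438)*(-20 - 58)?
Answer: -34164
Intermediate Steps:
-(-438)*(-20 - 58) = -(-438)*(-78) = -146*234 = -34164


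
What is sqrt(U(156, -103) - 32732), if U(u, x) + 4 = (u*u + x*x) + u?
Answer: sqrt(2365) ≈ 48.631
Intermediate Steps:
U(u, x) = -4 + u + u**2 + x**2 (U(u, x) = -4 + ((u*u + x*x) + u) = -4 + ((u**2 + x**2) + u) = -4 + (u + u**2 + x**2) = -4 + u + u**2 + x**2)
sqrt(U(156, -103) - 32732) = sqrt((-4 + 156 + 156**2 + (-103)**2) - 32732) = sqrt((-4 + 156 + 24336 + 10609) - 32732) = sqrt(35097 - 32732) = sqrt(2365)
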